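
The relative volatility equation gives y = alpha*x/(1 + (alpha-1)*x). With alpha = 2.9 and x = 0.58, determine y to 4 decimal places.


y = alpha*x / (1 + (alpha-1)*x)
y = 2.9*0.58 / (1 + (2.9-1)*0.58)
y = 1.682 / (1 + 1.102)
y = 1.682 / 2.102
y = 0.8002


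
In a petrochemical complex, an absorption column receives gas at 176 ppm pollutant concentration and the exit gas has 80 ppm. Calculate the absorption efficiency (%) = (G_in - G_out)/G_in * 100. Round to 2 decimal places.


Efficiency = (G_in - G_out) / G_in * 100%
Efficiency = (176 - 80) / 176 * 100
Efficiency = 96 / 176 * 100
Efficiency = 54.55%


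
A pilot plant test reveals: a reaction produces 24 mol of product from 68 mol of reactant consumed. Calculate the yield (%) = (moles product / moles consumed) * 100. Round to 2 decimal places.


Yield = (moles product / moles consumed) * 100%
Yield = (24 / 68) * 100
Yield = 0.3529 * 100
Yield = 35.29%


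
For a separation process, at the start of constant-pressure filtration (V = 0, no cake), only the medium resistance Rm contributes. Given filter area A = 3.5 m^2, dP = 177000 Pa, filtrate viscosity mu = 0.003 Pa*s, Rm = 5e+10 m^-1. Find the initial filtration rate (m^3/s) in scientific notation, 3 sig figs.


rate = A * dP / (mu * Rm)
rate = 3.5 * 177000 / (0.003 * 5e+10)
rate = 619500.0 / 1.500e+08
rate = 4.13e-03 m^3/s


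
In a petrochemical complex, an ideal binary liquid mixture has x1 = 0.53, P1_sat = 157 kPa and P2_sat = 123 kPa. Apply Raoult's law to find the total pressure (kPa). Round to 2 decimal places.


P = x1*P1_sat + x2*P2_sat
x2 = 1 - x1 = 1 - 0.53 = 0.47
P = 0.53*157 + 0.47*123
P = 83.21 + 57.81
P = 141.02 kPa


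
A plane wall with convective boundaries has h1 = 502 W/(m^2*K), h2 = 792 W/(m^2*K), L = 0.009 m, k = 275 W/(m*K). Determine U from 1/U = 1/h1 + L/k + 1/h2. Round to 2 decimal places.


1/U = 1/h1 + L/k + 1/h2
1/U = 1/502 + 0.009/275 + 1/792
1/U = 0.0019920319 + 3.27273e-05 + 0.0012626263
1/U = 0.0032873855
U = 304.19 W/(m^2*K)


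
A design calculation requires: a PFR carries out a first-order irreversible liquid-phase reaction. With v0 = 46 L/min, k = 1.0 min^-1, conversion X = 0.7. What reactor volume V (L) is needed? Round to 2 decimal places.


V = (v0/k) * ln(1/(1-X))
V = (46/1.0) * ln(1/(1-0.7))
V = 46.0 * ln(3.333333)
V = 46.0 * 1.203973
V = 55.38 L


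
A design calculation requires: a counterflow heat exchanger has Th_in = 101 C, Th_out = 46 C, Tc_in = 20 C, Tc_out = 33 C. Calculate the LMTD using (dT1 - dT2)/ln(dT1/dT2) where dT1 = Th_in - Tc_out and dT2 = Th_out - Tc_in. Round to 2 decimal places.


dT1 = Th_in - Tc_out = 101 - 33 = 68
dT2 = Th_out - Tc_in = 46 - 20 = 26
LMTD = (dT1 - dT2) / ln(dT1/dT2)
LMTD = (68 - 26) / ln(68/26)
LMTD = 43.69 K


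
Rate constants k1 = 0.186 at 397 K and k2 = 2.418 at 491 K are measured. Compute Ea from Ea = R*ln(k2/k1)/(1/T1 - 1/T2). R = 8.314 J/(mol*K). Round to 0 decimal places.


Ea = R * ln(k2/k1) / (1/T1 - 1/T2)
ln(k2/k1) = ln(2.418/0.186) = 2.5649494
1/T1 - 1/T2 = 1/397 - 1/491 = 0.00048223181
Ea = 8.314 * 2.5649494 / 0.00048223181
Ea = 44221 J/mol


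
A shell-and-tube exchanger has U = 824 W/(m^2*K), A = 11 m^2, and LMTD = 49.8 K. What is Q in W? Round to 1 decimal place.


Q = U * A * LMTD
Q = 824 * 11 * 49.8
Q = 451387.2 W


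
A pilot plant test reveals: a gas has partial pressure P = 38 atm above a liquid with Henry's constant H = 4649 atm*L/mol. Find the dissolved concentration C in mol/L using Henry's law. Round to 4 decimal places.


C = P / H
C = 38 / 4649
C = 0.0082 mol/L


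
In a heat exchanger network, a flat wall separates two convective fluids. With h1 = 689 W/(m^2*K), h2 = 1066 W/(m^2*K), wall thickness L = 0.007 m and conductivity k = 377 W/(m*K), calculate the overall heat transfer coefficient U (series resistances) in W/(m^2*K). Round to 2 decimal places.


1/U = 1/h1 + L/k + 1/h2
1/U = 1/689 + 0.007/377 + 1/1066
1/U = 0.0014513788 + 1.85676e-05 + 0.0009380863
1/U = 0.0024080327
U = 415.28 W/(m^2*K)


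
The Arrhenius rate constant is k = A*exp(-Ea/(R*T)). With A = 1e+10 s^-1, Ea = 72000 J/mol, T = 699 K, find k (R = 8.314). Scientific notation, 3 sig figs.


k = A * exp(-Ea/(R*T))
k = 1e+10 * exp(-72000 / (8.314 * 699))
k = 1e+10 * exp(-12.389258)
k = 4.16e+04


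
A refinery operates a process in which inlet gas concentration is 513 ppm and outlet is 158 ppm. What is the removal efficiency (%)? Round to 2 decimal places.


Efficiency = (G_in - G_out) / G_in * 100%
Efficiency = (513 - 158) / 513 * 100
Efficiency = 355 / 513 * 100
Efficiency = 69.20%


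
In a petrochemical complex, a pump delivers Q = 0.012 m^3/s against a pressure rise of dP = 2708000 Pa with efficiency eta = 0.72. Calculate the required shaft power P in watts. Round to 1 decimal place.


P = Q * dP / eta
P = 0.012 * 2708000 / 0.72
P = 32496.0 / 0.72
P = 45133.3 W


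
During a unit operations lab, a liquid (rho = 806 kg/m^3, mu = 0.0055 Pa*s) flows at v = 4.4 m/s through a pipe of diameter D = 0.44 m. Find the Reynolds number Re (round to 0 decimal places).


Re = rho * v * D / mu
Re = 806 * 4.4 * 0.44 / 0.0055
Re = 1560.416 / 0.0055
Re = 283712


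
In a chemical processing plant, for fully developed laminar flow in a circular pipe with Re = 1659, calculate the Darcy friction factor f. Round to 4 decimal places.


f = 64 / Re
f = 64 / 1659
f = 0.0386


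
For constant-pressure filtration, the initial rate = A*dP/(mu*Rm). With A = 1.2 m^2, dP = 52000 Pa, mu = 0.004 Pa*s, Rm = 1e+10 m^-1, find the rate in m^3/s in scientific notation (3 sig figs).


rate = A * dP / (mu * Rm)
rate = 1.2 * 52000 / (0.004 * 1e+10)
rate = 62400.0 / 4.000e+07
rate = 1.56e-03 m^3/s


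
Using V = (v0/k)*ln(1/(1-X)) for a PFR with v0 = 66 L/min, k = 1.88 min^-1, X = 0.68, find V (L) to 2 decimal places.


V = (v0/k) * ln(1/(1-X))
V = (66/1.88) * ln(1/(1-0.68))
V = 35.106383 * ln(3.125)
V = 35.106383 * 1.139434
V = 40.00 L


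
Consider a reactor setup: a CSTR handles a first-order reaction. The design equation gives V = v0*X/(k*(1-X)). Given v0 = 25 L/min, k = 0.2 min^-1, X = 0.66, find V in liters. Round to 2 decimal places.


V = v0 * X / (k * (1 - X))
V = 25 * 0.66 / (0.2 * (1 - 0.66))
V = 16.5 / (0.2 * 0.34)
V = 16.5 / 0.068
V = 242.65 L


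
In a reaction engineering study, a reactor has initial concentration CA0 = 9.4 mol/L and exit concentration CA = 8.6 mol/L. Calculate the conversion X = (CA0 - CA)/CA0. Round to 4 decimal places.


X = (CA0 - CA) / CA0
X = (9.4 - 8.6) / 9.4
X = 0.8 / 9.4
X = 0.0851


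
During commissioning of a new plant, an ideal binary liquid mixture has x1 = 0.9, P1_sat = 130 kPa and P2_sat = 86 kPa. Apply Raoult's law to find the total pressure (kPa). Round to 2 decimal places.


P = x1*P1_sat + x2*P2_sat
x2 = 1 - x1 = 1 - 0.9 = 0.1
P = 0.9*130 + 0.1*86
P = 117.0 + 8.6
P = 125.60 kPa


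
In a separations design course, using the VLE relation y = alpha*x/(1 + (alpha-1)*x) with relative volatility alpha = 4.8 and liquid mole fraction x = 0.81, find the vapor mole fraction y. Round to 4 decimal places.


y = alpha*x / (1 + (alpha-1)*x)
y = 4.8*0.81 / (1 + (4.8-1)*0.81)
y = 3.888 / (1 + 3.078)
y = 3.888 / 4.078
y = 0.9534


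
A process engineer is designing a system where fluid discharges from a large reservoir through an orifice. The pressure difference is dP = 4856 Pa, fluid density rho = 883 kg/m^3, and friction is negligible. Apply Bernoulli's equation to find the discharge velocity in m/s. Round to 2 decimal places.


v = sqrt(2*dP/rho)
v = sqrt(2*4856/883)
v = sqrt(10.998867)
v = 3.32 m/s


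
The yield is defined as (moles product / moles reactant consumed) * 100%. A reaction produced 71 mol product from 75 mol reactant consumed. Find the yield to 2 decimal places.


Yield = (moles product / moles consumed) * 100%
Yield = (71 / 75) * 100
Yield = 0.9467 * 100
Yield = 94.67%


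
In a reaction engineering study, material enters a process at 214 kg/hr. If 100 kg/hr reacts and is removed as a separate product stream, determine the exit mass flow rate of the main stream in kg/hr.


Steady-state mass balance on the main outlet: F_out = F_in - F_removed
F_out = 214 - 100
F_out = 114 kg/hr


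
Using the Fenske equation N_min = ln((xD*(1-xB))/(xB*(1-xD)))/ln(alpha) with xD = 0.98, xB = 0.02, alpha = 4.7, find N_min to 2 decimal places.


N_min = ln((xD*(1-xB))/(xB*(1-xD))) / ln(alpha)
Numerator inside ln: 0.9604 / 0.0004 = 2401.0
ln(2401.0) = 7.783641
ln(alpha) = ln(4.7) = 1.547563
N_min = 7.783641 / 1.547563 = 5.03


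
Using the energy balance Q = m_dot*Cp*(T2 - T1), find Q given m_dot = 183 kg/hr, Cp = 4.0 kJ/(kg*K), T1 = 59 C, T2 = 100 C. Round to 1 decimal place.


Q = m_dot * Cp * (T2 - T1)
Q = 183 * 4.0 * (100 - 59)
Q = 183 * 4.0 * 41
Q = 30012.0 kJ/hr


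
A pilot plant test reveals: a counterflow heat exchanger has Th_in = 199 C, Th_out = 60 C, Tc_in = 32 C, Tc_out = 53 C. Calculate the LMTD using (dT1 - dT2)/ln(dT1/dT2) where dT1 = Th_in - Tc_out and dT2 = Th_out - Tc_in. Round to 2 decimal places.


dT1 = Th_in - Tc_out = 199 - 53 = 146
dT2 = Th_out - Tc_in = 60 - 32 = 28
LMTD = (dT1 - dT2) / ln(dT1/dT2)
LMTD = (146 - 28) / ln(146/28)
LMTD = 71.45 K


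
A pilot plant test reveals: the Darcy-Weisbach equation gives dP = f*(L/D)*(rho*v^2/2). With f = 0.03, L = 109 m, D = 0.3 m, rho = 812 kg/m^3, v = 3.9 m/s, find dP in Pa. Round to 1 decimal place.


dP = f * (L/D) * (rho*v^2/2)
dP = 0.03 * (109/0.3) * (812*3.9^2/2)
L/D = 363.33333333
rho*v^2/2 = 812*15.21/2 = 6175.26
dP = 0.03 * 363.33333333 * 6175.26
dP = 67310.3 Pa


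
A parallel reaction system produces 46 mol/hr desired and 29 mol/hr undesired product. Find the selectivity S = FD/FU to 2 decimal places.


S = desired product rate / undesired product rate
S = 46 / 29
S = 1.59


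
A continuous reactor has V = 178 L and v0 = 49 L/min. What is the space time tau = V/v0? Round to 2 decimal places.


tau = V / v0
tau = 178 / 49
tau = 3.63 min


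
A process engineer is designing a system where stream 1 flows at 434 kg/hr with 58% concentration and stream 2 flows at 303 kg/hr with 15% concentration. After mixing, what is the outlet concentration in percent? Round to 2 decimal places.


Mass balance on solute: F1*x1 + F2*x2 = F3*x3
F3 = F1 + F2 = 434 + 303 = 737 kg/hr
x3 = (F1*x1 + F2*x2)/F3
x3 = (434*0.58 + 303*0.15) / 737
x3 = 40.32%


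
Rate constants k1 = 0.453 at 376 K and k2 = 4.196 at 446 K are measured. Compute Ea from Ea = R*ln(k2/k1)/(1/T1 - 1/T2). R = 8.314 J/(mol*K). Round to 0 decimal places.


Ea = R * ln(k2/k1) / (1/T1 - 1/T2)
ln(k2/k1) = ln(4.196/0.453) = 2.2259948
1/T1 - 1/T2 = 1/376 - 1/446 = 0.000417422002
Ea = 8.314 * 2.2259948 / 0.000417422002
Ea = 44336 J/mol


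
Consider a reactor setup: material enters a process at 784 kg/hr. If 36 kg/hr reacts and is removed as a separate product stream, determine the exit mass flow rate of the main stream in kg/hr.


Steady-state mass balance on the main outlet: F_out = F_in - F_removed
F_out = 784 - 36
F_out = 748 kg/hr


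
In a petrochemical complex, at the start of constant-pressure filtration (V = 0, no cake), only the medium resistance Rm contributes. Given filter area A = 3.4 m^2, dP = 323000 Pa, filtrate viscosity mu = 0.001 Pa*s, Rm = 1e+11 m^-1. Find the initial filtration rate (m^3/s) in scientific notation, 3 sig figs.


rate = A * dP / (mu * Rm)
rate = 3.4 * 323000 / (0.001 * 1e+11)
rate = 1098200.0 / 1.000e+08
rate = 1.10e-02 m^3/s


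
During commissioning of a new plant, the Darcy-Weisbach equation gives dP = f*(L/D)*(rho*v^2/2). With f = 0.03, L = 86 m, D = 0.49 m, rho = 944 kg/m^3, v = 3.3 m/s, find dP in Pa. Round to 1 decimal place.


dP = f * (L/D) * (rho*v^2/2)
dP = 0.03 * (86/0.49) * (944*3.3^2/2)
L/D = 175.51020408
rho*v^2/2 = 944*10.89/2 = 5140.08
dP = 0.03 * 175.51020408 * 5140.08
dP = 27064.1 Pa


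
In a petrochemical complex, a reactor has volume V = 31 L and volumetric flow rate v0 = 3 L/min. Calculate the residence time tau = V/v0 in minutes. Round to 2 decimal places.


tau = V / v0
tau = 31 / 3
tau = 10.33 min


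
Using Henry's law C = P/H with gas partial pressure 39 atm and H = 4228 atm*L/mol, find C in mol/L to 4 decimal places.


C = P / H
C = 39 / 4228
C = 0.0092 mol/L


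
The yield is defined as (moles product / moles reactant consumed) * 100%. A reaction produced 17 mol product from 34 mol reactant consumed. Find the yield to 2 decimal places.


Yield = (moles product / moles consumed) * 100%
Yield = (17 / 34) * 100
Yield = 0.5 * 100
Yield = 50.00%


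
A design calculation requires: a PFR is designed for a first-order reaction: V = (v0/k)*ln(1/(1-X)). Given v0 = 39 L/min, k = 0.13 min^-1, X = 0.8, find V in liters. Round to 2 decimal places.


V = (v0/k) * ln(1/(1-X))
V = (39/0.13) * ln(1/(1-0.8))
V = 300.0 * ln(5.0)
V = 300.0 * 1.609438
V = 482.83 L


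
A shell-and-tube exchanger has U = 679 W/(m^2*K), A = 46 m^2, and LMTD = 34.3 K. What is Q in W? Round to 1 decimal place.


Q = U * A * LMTD
Q = 679 * 46 * 34.3
Q = 1071326.2 W


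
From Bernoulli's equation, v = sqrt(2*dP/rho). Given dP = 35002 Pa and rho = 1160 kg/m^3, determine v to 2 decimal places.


v = sqrt(2*dP/rho)
v = sqrt(2*35002/1160)
v = sqrt(60.348276)
v = 7.77 m/s


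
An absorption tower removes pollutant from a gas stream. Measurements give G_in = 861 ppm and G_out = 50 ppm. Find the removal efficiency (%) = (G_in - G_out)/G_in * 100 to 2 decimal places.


Efficiency = (G_in - G_out) / G_in * 100%
Efficiency = (861 - 50) / 861 * 100
Efficiency = 811 / 861 * 100
Efficiency = 94.19%


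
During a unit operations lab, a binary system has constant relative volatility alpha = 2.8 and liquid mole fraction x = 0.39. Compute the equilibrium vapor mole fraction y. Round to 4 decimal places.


y = alpha*x / (1 + (alpha-1)*x)
y = 2.8*0.39 / (1 + (2.8-1)*0.39)
y = 1.092 / (1 + 0.702)
y = 1.092 / 1.702
y = 0.6416


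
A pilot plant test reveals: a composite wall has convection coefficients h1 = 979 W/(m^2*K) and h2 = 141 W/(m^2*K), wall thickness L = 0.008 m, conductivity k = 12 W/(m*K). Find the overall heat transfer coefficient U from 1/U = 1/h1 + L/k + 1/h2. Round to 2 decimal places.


1/U = 1/h1 + L/k + 1/h2
1/U = 1/979 + 0.008/12 + 1/141
1/U = 0.0010214505 + 0.0006666667 + 0.0070921986
1/U = 0.0087803158
U = 113.89 W/(m^2*K)


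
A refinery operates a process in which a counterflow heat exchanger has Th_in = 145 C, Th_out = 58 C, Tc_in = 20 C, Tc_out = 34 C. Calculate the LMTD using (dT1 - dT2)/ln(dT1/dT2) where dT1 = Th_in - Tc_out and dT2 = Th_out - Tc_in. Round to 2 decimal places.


dT1 = Th_in - Tc_out = 145 - 34 = 111
dT2 = Th_out - Tc_in = 58 - 20 = 38
LMTD = (dT1 - dT2) / ln(dT1/dT2)
LMTD = (111 - 38) / ln(111/38)
LMTD = 68.10 K


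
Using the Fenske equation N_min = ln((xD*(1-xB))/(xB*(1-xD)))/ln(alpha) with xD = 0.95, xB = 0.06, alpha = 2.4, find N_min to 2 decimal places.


N_min = ln((xD*(1-xB))/(xB*(1-xD))) / ln(alpha)
Numerator inside ln: 0.893 / 0.003 = 297.666667
ln(297.666667) = 5.695974
ln(alpha) = ln(2.4) = 0.875469
N_min = 5.695974 / 0.875469 = 6.51


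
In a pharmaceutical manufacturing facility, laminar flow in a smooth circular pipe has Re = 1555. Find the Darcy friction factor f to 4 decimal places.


f = 64 / Re
f = 64 / 1555
f = 0.0412


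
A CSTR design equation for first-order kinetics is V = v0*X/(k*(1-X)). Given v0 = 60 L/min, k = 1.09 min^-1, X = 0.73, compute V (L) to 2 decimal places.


V = v0 * X / (k * (1 - X))
V = 60 * 0.73 / (1.09 * (1 - 0.73))
V = 43.8 / (1.09 * 0.27)
V = 43.8 / 0.2943
V = 148.83 L


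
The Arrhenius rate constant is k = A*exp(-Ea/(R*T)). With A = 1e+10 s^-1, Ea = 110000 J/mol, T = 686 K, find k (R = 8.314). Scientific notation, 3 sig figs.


k = A * exp(-Ea/(R*T))
k = 1e+10 * exp(-110000 / (8.314 * 686))
k = 1e+10 * exp(-19.286728)
k = 4.21e+01


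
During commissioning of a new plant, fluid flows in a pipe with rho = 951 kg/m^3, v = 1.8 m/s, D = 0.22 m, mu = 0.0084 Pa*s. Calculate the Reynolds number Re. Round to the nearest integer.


Re = rho * v * D / mu
Re = 951 * 1.8 * 0.22 / 0.0084
Re = 376.596 / 0.0084
Re = 44833


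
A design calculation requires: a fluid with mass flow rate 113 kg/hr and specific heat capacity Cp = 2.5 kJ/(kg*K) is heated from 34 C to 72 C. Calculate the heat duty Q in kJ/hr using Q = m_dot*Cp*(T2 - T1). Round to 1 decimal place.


Q = m_dot * Cp * (T2 - T1)
Q = 113 * 2.5 * (72 - 34)
Q = 113 * 2.5 * 38
Q = 10735.0 kJ/hr


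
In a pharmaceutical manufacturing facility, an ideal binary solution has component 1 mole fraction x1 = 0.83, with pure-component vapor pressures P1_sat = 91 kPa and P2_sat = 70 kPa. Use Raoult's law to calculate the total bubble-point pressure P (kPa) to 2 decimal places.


P = x1*P1_sat + x2*P2_sat
x2 = 1 - x1 = 1 - 0.83 = 0.17
P = 0.83*91 + 0.17*70
P = 75.53 + 11.9
P = 87.43 kPa


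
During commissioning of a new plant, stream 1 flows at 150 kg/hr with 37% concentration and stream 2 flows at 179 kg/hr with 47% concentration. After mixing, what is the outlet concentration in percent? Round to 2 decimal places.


Mass balance on solute: F1*x1 + F2*x2 = F3*x3
F3 = F1 + F2 = 150 + 179 = 329 kg/hr
x3 = (F1*x1 + F2*x2)/F3
x3 = (150*0.37 + 179*0.47) / 329
x3 = 42.44%


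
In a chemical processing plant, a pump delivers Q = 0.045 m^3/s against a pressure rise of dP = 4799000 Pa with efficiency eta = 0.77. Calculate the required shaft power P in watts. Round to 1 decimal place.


P = Q * dP / eta
P = 0.045 * 4799000 / 0.77
P = 215955.0 / 0.77
P = 280461.0 W


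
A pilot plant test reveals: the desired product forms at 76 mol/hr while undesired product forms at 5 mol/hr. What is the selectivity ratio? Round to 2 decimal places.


S = desired product rate / undesired product rate
S = 76 / 5
S = 15.20


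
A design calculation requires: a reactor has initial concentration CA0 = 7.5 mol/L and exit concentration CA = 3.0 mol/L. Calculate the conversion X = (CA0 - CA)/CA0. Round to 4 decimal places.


X = (CA0 - CA) / CA0
X = (7.5 - 3.0) / 7.5
X = 4.5 / 7.5
X = 0.6000


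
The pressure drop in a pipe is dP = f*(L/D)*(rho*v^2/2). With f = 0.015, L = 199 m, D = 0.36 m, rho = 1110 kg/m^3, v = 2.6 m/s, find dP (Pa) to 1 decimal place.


dP = f * (L/D) * (rho*v^2/2)
dP = 0.015 * (199/0.36) * (1110*2.6^2/2)
L/D = 552.77777778
rho*v^2/2 = 1110*6.76/2 = 3751.8
dP = 0.015 * 552.77777778 * 3751.8
dP = 31108.7 Pa


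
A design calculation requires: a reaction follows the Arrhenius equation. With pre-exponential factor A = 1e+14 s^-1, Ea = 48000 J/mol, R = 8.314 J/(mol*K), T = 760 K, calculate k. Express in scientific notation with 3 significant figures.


k = A * exp(-Ea/(R*T))
k = 1e+14 * exp(-48000 / (8.314 * 760))
k = 1e+14 * exp(-7.596571)
k = 5.02e+10


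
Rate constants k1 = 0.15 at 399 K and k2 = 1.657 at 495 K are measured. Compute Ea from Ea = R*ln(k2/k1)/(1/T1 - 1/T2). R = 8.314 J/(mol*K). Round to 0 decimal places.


Ea = R * ln(k2/k1) / (1/T1 - 1/T2)
ln(k2/k1) = ln(1.657/0.15) = 2.4021287
1/T1 - 1/T2 = 1/399 - 1/495 = 0.000486063644
Ea = 8.314 * 2.4021287 / 0.000486063644
Ea = 41088 J/mol


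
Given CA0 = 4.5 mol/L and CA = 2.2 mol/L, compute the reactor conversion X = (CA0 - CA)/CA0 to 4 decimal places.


X = (CA0 - CA) / CA0
X = (4.5 - 2.2) / 4.5
X = 2.3 / 4.5
X = 0.5111


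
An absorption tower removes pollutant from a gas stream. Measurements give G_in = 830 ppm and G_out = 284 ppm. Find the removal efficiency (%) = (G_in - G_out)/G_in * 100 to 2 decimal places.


Efficiency = (G_in - G_out) / G_in * 100%
Efficiency = (830 - 284) / 830 * 100
Efficiency = 546 / 830 * 100
Efficiency = 65.78%


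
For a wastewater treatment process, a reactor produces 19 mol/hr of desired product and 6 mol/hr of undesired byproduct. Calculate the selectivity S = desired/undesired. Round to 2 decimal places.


S = desired product rate / undesired product rate
S = 19 / 6
S = 3.17


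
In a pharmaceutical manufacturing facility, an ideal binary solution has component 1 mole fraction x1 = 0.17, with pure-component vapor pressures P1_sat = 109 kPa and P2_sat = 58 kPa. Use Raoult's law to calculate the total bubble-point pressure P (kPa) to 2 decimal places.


P = x1*P1_sat + x2*P2_sat
x2 = 1 - x1 = 1 - 0.17 = 0.83
P = 0.17*109 + 0.83*58
P = 18.53 + 48.14
P = 66.67 kPa


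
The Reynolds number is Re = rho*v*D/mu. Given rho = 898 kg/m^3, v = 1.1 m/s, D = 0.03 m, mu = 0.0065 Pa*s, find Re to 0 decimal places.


Re = rho * v * D / mu
Re = 898 * 1.1 * 0.03 / 0.0065
Re = 29.634 / 0.0065
Re = 4559


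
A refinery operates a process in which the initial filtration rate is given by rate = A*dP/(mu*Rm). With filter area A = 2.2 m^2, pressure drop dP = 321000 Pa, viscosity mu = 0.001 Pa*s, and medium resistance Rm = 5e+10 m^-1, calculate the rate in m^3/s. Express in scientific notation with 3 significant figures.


rate = A * dP / (mu * Rm)
rate = 2.2 * 321000 / (0.001 * 5e+10)
rate = 706200.0 / 5.000e+07
rate = 1.41e-02 m^3/s


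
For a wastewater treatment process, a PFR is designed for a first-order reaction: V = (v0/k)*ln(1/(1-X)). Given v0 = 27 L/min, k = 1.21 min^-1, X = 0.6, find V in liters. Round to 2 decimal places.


V = (v0/k) * ln(1/(1-X))
V = (27/1.21) * ln(1/(1-0.6))
V = 22.31405 * ln(2.5)
V = 22.31405 * 0.916291
V = 20.45 L


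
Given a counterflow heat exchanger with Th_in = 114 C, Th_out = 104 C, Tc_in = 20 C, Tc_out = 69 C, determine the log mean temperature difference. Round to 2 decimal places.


dT1 = Th_in - Tc_out = 114 - 69 = 45
dT2 = Th_out - Tc_in = 104 - 20 = 84
LMTD = (dT1 - dT2) / ln(dT1/dT2)
LMTD = (45 - 84) / ln(45/84)
LMTD = 62.48 K


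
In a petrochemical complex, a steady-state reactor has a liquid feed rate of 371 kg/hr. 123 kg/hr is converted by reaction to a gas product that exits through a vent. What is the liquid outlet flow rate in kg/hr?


Steady-state mass balance on the main outlet: F_out = F_in - F_removed
F_out = 371 - 123
F_out = 248 kg/hr


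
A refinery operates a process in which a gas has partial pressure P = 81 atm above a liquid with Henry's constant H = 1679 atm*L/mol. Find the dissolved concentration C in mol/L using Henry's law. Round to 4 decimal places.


C = P / H
C = 81 / 1679
C = 0.0482 mol/L


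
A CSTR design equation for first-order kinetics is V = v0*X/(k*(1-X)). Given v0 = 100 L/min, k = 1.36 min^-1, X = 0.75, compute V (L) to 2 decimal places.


V = v0 * X / (k * (1 - X))
V = 100 * 0.75 / (1.36 * (1 - 0.75))
V = 75.0 / (1.36 * 0.25)
V = 75.0 / 0.34
V = 220.59 L


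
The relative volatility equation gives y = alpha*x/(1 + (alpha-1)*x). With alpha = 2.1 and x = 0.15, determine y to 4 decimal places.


y = alpha*x / (1 + (alpha-1)*x)
y = 2.1*0.15 / (1 + (2.1-1)*0.15)
y = 0.315 / (1 + 0.165)
y = 0.315 / 1.165
y = 0.2704


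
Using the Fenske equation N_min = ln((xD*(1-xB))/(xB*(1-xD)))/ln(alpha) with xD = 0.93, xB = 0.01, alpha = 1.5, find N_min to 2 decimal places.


N_min = ln((xD*(1-xB))/(xB*(1-xD))) / ln(alpha)
Numerator inside ln: 0.9207 / 0.0007 = 1315.285714
ln(1315.285714) = 7.181809
ln(alpha) = ln(1.5) = 0.405465
N_min = 7.181809 / 0.405465 = 17.71


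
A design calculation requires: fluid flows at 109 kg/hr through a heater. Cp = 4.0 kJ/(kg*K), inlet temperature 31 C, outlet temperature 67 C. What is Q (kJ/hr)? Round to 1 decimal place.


Q = m_dot * Cp * (T2 - T1)
Q = 109 * 4.0 * (67 - 31)
Q = 109 * 4.0 * 36
Q = 15696.0 kJ/hr


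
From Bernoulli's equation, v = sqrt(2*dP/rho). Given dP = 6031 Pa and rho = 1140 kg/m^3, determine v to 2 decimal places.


v = sqrt(2*dP/rho)
v = sqrt(2*6031/1140)
v = sqrt(10.580702)
v = 3.25 m/s


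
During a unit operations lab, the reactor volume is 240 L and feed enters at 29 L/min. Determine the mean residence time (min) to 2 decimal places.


tau = V / v0
tau = 240 / 29
tau = 8.28 min


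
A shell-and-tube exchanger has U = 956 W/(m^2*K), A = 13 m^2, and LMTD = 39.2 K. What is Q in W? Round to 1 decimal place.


Q = U * A * LMTD
Q = 956 * 13 * 39.2
Q = 487177.6 W


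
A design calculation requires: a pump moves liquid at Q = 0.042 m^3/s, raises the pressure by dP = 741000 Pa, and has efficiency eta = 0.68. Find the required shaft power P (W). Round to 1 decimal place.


P = Q * dP / eta
P = 0.042 * 741000 / 0.68
P = 31122.0 / 0.68
P = 45767.6 W


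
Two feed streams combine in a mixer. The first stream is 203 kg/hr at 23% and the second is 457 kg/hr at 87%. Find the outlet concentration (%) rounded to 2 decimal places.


Mass balance on solute: F1*x1 + F2*x2 = F3*x3
F3 = F1 + F2 = 203 + 457 = 660 kg/hr
x3 = (F1*x1 + F2*x2)/F3
x3 = (203*0.23 + 457*0.87) / 660
x3 = 67.32%


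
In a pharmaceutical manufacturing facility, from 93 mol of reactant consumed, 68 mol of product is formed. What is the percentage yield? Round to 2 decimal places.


Yield = (moles product / moles consumed) * 100%
Yield = (68 / 93) * 100
Yield = 0.7312 * 100
Yield = 73.12%


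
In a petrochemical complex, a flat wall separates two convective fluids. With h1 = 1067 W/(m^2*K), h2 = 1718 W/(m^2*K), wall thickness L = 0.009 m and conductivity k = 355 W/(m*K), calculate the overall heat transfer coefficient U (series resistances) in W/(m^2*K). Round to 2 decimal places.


1/U = 1/h1 + L/k + 1/h2
1/U = 1/1067 + 0.009/355 + 1/1718
1/U = 0.0009372071 + 2.53521e-05 + 0.0005820722
1/U = 0.0015446314
U = 647.40 W/(m^2*K)


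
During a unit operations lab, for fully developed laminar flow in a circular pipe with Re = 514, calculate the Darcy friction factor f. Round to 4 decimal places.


f = 64 / Re
f = 64 / 514
f = 0.1245


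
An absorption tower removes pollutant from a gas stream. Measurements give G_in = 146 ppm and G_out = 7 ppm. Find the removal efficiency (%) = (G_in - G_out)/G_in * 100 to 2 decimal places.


Efficiency = (G_in - G_out) / G_in * 100%
Efficiency = (146 - 7) / 146 * 100
Efficiency = 139 / 146 * 100
Efficiency = 95.21%


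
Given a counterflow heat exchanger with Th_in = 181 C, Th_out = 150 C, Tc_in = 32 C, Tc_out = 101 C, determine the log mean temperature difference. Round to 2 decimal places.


dT1 = Th_in - Tc_out = 181 - 101 = 80
dT2 = Th_out - Tc_in = 150 - 32 = 118
LMTD = (dT1 - dT2) / ln(dT1/dT2)
LMTD = (80 - 118) / ln(80/118)
LMTD = 97.77 K


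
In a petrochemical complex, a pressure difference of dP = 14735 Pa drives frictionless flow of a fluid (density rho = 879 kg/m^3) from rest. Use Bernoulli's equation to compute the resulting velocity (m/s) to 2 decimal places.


v = sqrt(2*dP/rho)
v = sqrt(2*14735/879)
v = sqrt(33.526735)
v = 5.79 m/s


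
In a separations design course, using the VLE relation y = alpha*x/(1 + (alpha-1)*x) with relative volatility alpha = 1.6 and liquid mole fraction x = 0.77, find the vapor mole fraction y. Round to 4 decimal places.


y = alpha*x / (1 + (alpha-1)*x)
y = 1.6*0.77 / (1 + (1.6-1)*0.77)
y = 1.232 / (1 + 0.462)
y = 1.232 / 1.462
y = 0.8427


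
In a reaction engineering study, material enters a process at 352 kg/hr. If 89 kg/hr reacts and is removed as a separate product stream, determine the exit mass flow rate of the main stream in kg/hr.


Steady-state mass balance on the main outlet: F_out = F_in - F_removed
F_out = 352 - 89
F_out = 263 kg/hr


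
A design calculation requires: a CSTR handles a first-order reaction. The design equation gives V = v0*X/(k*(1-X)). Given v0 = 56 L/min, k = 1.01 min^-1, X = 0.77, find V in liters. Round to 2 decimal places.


V = v0 * X / (k * (1 - X))
V = 56 * 0.77 / (1.01 * (1 - 0.77))
V = 43.12 / (1.01 * 0.23)
V = 43.12 / 0.2323
V = 185.62 L


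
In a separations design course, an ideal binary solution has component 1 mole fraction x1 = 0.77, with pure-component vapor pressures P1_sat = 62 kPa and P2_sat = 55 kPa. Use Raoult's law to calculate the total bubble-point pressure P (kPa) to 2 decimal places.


P = x1*P1_sat + x2*P2_sat
x2 = 1 - x1 = 1 - 0.77 = 0.23
P = 0.77*62 + 0.23*55
P = 47.74 + 12.65
P = 60.39 kPa


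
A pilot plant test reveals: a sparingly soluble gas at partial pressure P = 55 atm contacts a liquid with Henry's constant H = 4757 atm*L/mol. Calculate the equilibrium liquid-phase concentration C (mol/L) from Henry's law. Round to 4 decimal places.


C = P / H
C = 55 / 4757
C = 0.0116 mol/L


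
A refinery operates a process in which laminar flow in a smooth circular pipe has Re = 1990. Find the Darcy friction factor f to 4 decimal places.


f = 64 / Re
f = 64 / 1990
f = 0.0322


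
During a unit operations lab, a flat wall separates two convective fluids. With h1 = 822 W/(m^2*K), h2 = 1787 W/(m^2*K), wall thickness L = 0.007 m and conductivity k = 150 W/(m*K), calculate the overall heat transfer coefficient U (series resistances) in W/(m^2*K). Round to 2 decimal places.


1/U = 1/h1 + L/k + 1/h2
1/U = 1/822 + 0.007/150 + 1/1787
1/U = 0.001216545 + 4.66667e-05 + 0.0005595971
1/U = 0.0018228088
U = 548.60 W/(m^2*K)


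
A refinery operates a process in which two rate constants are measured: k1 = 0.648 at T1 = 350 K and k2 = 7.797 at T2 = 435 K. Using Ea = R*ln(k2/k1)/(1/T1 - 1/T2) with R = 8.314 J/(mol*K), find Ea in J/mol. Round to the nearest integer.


Ea = R * ln(k2/k1) / (1/T1 - 1/T2)
ln(k2/k1) = ln(7.797/0.648) = 2.4876036
1/T1 - 1/T2 = 1/350 - 1/435 = 0.000558292282
Ea = 8.314 * 2.4876036 / 0.000558292282
Ea = 37045 J/mol


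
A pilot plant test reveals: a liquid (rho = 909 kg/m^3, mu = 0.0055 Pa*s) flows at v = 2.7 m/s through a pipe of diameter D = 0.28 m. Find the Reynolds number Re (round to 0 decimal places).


Re = rho * v * D / mu
Re = 909 * 2.7 * 0.28 / 0.0055
Re = 687.204 / 0.0055
Re = 124946


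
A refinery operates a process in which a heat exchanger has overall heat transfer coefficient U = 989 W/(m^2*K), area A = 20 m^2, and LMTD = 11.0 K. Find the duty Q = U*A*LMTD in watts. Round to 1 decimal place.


Q = U * A * LMTD
Q = 989 * 20 * 11.0
Q = 217580.0 W


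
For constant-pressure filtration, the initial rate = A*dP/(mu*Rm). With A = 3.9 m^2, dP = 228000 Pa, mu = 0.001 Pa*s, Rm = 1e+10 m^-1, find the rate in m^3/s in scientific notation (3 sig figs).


rate = A * dP / (mu * Rm)
rate = 3.9 * 228000 / (0.001 * 1e+10)
rate = 889200.0 / 1.000e+07
rate = 8.89e-02 m^3/s


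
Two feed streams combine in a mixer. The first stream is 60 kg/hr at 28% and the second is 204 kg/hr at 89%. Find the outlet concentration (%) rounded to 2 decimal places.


Mass balance on solute: F1*x1 + F2*x2 = F3*x3
F3 = F1 + F2 = 60 + 204 = 264 kg/hr
x3 = (F1*x1 + F2*x2)/F3
x3 = (60*0.28 + 204*0.89) / 264
x3 = 75.14%


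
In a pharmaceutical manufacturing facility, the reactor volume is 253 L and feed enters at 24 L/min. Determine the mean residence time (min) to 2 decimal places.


tau = V / v0
tau = 253 / 24
tau = 10.54 min


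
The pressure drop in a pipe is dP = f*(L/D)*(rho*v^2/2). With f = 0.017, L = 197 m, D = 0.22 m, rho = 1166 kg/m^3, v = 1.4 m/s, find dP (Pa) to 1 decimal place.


dP = f * (L/D) * (rho*v^2/2)
dP = 0.017 * (197/0.22) * (1166*1.4^2/2)
L/D = 895.45454545
rho*v^2/2 = 1166*1.96/2 = 1142.68
dP = 0.017 * 895.45454545 * 1142.68
dP = 17394.7 Pa


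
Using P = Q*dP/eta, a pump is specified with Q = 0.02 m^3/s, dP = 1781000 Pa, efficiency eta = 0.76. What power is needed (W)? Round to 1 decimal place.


P = Q * dP / eta
P = 0.02 * 1781000 / 0.76
P = 35620.0 / 0.76
P = 46868.4 W


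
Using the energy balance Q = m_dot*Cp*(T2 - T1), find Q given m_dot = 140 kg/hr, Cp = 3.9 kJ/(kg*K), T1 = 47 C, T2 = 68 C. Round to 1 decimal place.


Q = m_dot * Cp * (T2 - T1)
Q = 140 * 3.9 * (68 - 47)
Q = 140 * 3.9 * 21
Q = 11466.0 kJ/hr


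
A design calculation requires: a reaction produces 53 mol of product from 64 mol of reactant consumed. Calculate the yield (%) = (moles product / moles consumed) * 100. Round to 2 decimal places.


Yield = (moles product / moles consumed) * 100%
Yield = (53 / 64) * 100
Yield = 0.8281 * 100
Yield = 82.81%


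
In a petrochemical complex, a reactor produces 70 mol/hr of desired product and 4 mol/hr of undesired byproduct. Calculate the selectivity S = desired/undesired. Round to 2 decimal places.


S = desired product rate / undesired product rate
S = 70 / 4
S = 17.50


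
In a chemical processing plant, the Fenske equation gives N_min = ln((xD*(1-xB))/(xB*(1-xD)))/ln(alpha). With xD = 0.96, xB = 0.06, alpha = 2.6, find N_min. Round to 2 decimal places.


N_min = ln((xD*(1-xB))/(xB*(1-xD))) / ln(alpha)
Numerator inside ln: 0.9024 / 0.0024 = 376.0
ln(376.0) = 5.929589
ln(alpha) = ln(2.6) = 0.955511
N_min = 5.929589 / 0.955511 = 6.21


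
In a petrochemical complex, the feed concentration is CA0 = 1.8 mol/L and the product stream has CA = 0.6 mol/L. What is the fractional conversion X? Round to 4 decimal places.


X = (CA0 - CA) / CA0
X = (1.8 - 0.6) / 1.8
X = 1.2 / 1.8
X = 0.6667


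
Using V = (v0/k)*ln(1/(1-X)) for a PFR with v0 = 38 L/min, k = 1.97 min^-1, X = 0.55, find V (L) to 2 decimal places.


V = (v0/k) * ln(1/(1-X))
V = (38/1.97) * ln(1/(1-0.55))
V = 19.28934 * ln(2.222222)
V = 19.28934 * 0.798508
V = 15.40 L


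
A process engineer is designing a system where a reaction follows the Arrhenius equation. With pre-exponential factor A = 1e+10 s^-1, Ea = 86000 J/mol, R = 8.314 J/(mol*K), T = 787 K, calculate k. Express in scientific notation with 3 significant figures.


k = A * exp(-Ea/(R*T))
k = 1e+10 * exp(-86000 / (8.314 * 787))
k = 1e+10 * exp(-13.143581)
k = 1.96e+04


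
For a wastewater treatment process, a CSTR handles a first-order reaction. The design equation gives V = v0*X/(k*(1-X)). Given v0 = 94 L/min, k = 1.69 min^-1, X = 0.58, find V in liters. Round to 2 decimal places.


V = v0 * X / (k * (1 - X))
V = 94 * 0.58 / (1.69 * (1 - 0.58))
V = 54.52 / (1.69 * 0.42)
V = 54.52 / 0.7098
V = 76.81 L


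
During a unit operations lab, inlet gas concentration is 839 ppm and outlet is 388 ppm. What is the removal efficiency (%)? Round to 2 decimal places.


Efficiency = (G_in - G_out) / G_in * 100%
Efficiency = (839 - 388) / 839 * 100
Efficiency = 451 / 839 * 100
Efficiency = 53.75%


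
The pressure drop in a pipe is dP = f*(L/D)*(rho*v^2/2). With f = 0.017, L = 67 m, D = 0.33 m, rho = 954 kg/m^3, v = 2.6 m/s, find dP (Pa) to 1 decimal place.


dP = f * (L/D) * (rho*v^2/2)
dP = 0.017 * (67/0.33) * (954*2.6^2/2)
L/D = 203.03030303
rho*v^2/2 = 954*6.76/2 = 3224.52
dP = 0.017 * 203.03030303 * 3224.52
dP = 11129.5 Pa


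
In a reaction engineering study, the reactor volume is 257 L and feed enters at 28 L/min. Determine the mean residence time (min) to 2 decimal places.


tau = V / v0
tau = 257 / 28
tau = 9.18 min


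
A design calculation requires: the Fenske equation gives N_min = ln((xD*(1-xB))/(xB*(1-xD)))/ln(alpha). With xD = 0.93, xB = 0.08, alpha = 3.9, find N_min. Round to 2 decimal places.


N_min = ln((xD*(1-xB))/(xB*(1-xD))) / ln(alpha)
Numerator inside ln: 0.8556 / 0.0056 = 152.785714
ln(152.785714) = 5.029036
ln(alpha) = ln(3.9) = 1.360977
N_min = 5.029036 / 1.360977 = 3.70


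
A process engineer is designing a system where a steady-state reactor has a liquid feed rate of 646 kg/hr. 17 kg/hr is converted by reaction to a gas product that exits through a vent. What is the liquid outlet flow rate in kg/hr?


Steady-state mass balance on the main outlet: F_out = F_in - F_removed
F_out = 646 - 17
F_out = 629 kg/hr


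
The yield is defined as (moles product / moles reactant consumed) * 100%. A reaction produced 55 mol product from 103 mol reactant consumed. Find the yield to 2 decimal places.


Yield = (moles product / moles consumed) * 100%
Yield = (55 / 103) * 100
Yield = 0.534 * 100
Yield = 53.40%


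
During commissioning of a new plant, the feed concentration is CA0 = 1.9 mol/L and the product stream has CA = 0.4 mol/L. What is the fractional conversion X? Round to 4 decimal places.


X = (CA0 - CA) / CA0
X = (1.9 - 0.4) / 1.9
X = 1.5 / 1.9
X = 0.7895


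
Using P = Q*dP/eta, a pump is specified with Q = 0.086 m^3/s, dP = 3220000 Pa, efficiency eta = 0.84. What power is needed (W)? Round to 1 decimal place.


P = Q * dP / eta
P = 0.086 * 3220000 / 0.84
P = 276920.0 / 0.84
P = 329666.7 W


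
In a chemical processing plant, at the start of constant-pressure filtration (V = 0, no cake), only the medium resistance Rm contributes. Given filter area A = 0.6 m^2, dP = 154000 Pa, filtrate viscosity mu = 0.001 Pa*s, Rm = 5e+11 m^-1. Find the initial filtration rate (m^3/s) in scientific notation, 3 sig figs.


rate = A * dP / (mu * Rm)
rate = 0.6 * 154000 / (0.001 * 5e+11)
rate = 92400.0 / 5.000e+08
rate = 1.85e-04 m^3/s


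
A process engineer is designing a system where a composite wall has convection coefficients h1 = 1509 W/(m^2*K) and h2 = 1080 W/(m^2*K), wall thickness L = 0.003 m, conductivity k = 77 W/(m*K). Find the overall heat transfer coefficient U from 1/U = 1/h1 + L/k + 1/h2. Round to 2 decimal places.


1/U = 1/h1 + L/k + 1/h2
1/U = 1/1509 + 0.003/77 + 1/1080
1/U = 0.0006626905 + 3.8961e-05 + 0.0009259259
1/U = 0.0016275774
U = 614.41 W/(m^2*K)


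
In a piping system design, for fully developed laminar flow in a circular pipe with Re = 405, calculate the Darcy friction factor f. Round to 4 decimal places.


f = 64 / Re
f = 64 / 405
f = 0.1580


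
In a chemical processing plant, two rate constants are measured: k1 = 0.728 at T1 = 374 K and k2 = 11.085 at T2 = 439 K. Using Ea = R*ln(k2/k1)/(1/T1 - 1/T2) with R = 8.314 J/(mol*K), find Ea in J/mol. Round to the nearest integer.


Ea = R * ln(k2/k1) / (1/T1 - 1/T2)
ln(k2/k1) = ln(11.085/0.728) = 2.7230471
1/T1 - 1/T2 = 1/374 - 1/439 = 0.000395892463
Ea = 8.314 * 2.7230471 / 0.000395892463
Ea = 57186 J/mol


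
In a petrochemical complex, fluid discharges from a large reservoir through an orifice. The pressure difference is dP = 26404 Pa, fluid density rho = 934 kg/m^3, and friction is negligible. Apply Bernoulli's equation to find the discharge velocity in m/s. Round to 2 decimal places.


v = sqrt(2*dP/rho)
v = sqrt(2*26404/934)
v = sqrt(56.539615)
v = 7.52 m/s


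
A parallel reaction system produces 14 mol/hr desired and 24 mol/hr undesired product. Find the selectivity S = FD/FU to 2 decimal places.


S = desired product rate / undesired product rate
S = 14 / 24
S = 0.58


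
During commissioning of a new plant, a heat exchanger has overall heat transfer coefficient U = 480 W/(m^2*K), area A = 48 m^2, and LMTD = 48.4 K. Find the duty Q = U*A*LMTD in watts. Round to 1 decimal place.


Q = U * A * LMTD
Q = 480 * 48 * 48.4
Q = 1115136.0 W


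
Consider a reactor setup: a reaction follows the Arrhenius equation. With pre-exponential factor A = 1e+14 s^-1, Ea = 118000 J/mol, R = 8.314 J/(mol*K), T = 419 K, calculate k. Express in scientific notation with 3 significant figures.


k = A * exp(-Ea/(R*T))
k = 1e+14 * exp(-118000 / (8.314 * 419))
k = 1e+14 * exp(-33.873336)
k = 1.95e-01


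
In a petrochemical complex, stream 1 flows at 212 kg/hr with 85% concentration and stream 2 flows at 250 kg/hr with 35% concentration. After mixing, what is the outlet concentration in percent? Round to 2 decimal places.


Mass balance on solute: F1*x1 + F2*x2 = F3*x3
F3 = F1 + F2 = 212 + 250 = 462 kg/hr
x3 = (F1*x1 + F2*x2)/F3
x3 = (212*0.85 + 250*0.35) / 462
x3 = 57.94%


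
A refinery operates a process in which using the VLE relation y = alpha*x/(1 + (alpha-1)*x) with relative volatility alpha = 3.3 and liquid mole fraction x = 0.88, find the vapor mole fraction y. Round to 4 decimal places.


y = alpha*x / (1 + (alpha-1)*x)
y = 3.3*0.88 / (1 + (3.3-1)*0.88)
y = 2.904 / (1 + 2.024)
y = 2.904 / 3.024
y = 0.9603


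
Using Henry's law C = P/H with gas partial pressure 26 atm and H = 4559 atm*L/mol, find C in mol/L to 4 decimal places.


C = P / H
C = 26 / 4559
C = 0.0057 mol/L
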